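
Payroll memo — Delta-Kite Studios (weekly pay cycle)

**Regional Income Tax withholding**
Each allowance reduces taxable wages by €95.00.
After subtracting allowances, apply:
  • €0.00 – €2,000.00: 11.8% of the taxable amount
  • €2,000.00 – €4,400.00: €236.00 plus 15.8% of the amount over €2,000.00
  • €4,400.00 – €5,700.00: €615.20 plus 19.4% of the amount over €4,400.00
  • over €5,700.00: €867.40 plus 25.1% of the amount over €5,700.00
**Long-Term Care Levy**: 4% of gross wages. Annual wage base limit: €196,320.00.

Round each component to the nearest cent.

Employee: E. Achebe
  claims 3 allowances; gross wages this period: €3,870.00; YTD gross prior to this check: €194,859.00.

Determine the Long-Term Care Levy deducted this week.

€58.44

Long-Term Care Levy: cap €196,320.00 − YTD €194,859.00 = €1,461.00 subject; 4% × €1,461.00 = €58.44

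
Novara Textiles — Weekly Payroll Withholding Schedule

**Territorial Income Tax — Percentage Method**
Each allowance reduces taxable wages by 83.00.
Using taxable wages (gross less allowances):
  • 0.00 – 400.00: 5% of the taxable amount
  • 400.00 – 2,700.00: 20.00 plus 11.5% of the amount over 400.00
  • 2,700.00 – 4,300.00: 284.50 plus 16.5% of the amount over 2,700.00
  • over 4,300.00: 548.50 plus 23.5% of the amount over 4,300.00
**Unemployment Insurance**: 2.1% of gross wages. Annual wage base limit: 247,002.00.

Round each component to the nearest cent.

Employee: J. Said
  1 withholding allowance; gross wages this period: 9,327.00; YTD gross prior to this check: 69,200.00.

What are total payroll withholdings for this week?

1,906.21

Territorial Income Tax: taxable = 9,327.00 − 1×83.00 = 9,244.00
  548.50 + 23.5% × (9,244.00 − 4,300.00) = 548.50 + 23.5% × 4,944.00 = 1,710.34
Unemployment Insurance: 2.1% × 9,327.00 = 195.87
Total: 1,710.34 + 195.87 = 1,906.21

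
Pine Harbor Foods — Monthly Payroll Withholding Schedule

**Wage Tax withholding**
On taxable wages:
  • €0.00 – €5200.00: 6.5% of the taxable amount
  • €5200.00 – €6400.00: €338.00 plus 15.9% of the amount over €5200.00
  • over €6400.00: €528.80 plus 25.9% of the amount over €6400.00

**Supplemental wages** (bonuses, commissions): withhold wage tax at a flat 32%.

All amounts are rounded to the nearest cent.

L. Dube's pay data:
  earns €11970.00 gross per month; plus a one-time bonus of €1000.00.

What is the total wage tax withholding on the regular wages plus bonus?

€2291.43

Wage Tax: taxable = €11970.00
  €528.80 + 25.9% × (€11970.00 − €6400.00) = €528.80 + 25.9% × €5570.00 = €1971.43
Supplemental (32% flat on bonus): 32% × €1000.00 = €320.00
Total wage tax: €1971.43 + €320.00 = €2291.43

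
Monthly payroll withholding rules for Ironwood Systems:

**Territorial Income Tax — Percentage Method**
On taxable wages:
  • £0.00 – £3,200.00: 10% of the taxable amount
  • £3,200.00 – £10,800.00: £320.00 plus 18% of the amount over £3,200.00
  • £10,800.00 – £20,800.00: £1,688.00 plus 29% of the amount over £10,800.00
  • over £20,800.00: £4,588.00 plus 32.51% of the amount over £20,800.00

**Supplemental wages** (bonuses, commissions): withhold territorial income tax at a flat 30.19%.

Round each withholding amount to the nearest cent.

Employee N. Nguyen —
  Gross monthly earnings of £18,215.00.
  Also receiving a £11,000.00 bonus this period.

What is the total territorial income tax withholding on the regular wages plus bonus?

£7,159.25

Territorial Income Tax: taxable = £18,215.00
  £1,688.00 + 29% × (£18,215.00 − £10,800.00) = £1,688.00 + 29% × £7,415.00 = £3,838.35
Supplemental (30.19% flat on bonus): 30.19% × £11,000.00 = £3,320.90
Total territorial income tax: £3,838.35 + £3,320.90 = £7,159.25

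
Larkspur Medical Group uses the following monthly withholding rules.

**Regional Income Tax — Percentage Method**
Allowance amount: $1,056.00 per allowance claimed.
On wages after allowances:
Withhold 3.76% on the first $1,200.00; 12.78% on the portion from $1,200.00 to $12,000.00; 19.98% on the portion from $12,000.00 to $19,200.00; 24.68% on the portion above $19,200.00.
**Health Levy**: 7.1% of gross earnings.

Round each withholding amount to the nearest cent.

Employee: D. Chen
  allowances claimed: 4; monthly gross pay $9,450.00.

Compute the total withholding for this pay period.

$1,230.59

Regional Income Tax: taxable = $9,450.00 − 4×$1,056.00 = $5,226.00
  $45.12 + 12.78% × ($5,226.00 − $1,200.00) = $45.12 + 12.78% × $4,026.00 = $559.64
Health Levy: 7.1% × $9,450.00 = $670.95
Total: $559.64 + $670.95 = $1,230.59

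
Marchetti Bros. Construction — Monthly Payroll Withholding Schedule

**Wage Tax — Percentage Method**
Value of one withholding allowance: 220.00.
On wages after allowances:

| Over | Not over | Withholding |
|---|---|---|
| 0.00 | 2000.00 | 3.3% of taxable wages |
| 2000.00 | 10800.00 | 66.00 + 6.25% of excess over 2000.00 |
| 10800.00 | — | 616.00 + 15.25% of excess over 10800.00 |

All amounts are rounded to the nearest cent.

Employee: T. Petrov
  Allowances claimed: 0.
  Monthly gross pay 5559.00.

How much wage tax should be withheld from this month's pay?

288.44

Wage Tax: taxable = 5559.00
  66.00 + 6.25% × (5559.00 − 2000.00) = 66.00 + 6.25% × 3559.00 = 288.44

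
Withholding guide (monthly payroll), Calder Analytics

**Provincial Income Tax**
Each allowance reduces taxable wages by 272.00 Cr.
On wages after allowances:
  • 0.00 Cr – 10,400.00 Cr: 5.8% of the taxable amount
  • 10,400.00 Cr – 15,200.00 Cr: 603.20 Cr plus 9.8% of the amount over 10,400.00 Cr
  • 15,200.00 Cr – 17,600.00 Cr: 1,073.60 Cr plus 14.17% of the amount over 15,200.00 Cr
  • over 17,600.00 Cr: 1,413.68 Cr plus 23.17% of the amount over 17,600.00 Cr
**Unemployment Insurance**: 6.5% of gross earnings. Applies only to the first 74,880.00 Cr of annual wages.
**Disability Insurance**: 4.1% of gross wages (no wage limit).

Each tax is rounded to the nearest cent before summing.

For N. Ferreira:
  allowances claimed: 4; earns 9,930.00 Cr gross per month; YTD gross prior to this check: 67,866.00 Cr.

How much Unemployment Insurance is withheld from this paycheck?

Unemployment Insurance: cap 74,880.00 Cr − YTD 67,866.00 Cr = 7,014.00 Cr subject; 6.5% × 7,014.00 Cr = 455.91 Cr

455.91 Cr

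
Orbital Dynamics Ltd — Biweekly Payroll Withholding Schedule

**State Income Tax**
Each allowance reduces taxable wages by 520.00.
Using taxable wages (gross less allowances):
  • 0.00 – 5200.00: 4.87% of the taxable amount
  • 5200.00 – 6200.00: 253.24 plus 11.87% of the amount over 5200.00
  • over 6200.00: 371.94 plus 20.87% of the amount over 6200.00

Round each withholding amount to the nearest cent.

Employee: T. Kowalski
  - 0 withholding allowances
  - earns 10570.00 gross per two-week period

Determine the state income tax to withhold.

1283.96

State Income Tax: taxable = 10570.00
  371.94 + 20.87% × (10570.00 − 6200.00) = 371.94 + 20.87% × 4370.00 = 1283.96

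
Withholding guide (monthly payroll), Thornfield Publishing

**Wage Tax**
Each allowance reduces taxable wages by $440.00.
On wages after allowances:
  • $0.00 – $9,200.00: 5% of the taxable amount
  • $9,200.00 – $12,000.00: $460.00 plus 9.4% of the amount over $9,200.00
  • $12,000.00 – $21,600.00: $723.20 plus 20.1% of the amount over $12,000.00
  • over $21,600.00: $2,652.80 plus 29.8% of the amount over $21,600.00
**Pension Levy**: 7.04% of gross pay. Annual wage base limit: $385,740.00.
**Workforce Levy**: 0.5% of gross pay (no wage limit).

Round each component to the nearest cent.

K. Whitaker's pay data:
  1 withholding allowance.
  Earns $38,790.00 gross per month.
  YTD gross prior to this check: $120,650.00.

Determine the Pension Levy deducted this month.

Pension Levy: 7.04% × $38,790.00 = $2,730.82

$2,730.82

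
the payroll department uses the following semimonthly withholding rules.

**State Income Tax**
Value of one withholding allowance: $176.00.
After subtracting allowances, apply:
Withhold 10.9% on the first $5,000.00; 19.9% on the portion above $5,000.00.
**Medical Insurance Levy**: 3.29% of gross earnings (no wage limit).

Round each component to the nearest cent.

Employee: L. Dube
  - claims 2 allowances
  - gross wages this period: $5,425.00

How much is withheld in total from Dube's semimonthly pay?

State Income Tax: taxable = $5,425.00 − 2×$176.00 = $5,073.00
  $545.00 + 19.9% × ($5,073.00 − $5,000.00) = $545.00 + 19.9% × $73.00 = $559.53
Medical Insurance Levy: 3.29% × $5,425.00 = $178.48
Total: $559.53 + $178.48 = $738.01

$738.01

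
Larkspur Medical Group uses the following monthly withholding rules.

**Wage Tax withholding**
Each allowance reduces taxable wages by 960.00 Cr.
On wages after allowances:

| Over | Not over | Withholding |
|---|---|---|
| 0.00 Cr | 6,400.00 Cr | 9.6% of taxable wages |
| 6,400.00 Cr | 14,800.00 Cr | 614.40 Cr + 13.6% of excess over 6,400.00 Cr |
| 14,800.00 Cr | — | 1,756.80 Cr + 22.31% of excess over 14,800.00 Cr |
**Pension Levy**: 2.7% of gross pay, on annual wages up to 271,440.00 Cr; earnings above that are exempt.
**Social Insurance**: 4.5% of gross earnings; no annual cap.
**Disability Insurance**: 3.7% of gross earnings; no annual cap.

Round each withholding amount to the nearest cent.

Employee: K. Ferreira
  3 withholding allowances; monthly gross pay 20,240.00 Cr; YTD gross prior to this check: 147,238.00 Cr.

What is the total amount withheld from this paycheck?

Wage Tax: taxable = 20,240.00 Cr − 3×960.00 Cr = 17,360.00 Cr
  1,756.80 Cr + 22.31% × (17,360.00 Cr − 14,800.00 Cr) = 1,756.80 Cr + 22.31% × 2,560.00 Cr = 2,327.94 Cr
Pension Levy: 2.7% × 20,240.00 Cr = 546.48 Cr
Social Insurance: 4.5% × 20,240.00 Cr = 910.80 Cr
Disability Insurance: 3.7% × 20,240.00 Cr = 748.88 Cr
Total: 2,327.94 Cr + 546.48 Cr + 910.80 Cr + 748.88 Cr = 4,534.10 Cr

4,534.10 Cr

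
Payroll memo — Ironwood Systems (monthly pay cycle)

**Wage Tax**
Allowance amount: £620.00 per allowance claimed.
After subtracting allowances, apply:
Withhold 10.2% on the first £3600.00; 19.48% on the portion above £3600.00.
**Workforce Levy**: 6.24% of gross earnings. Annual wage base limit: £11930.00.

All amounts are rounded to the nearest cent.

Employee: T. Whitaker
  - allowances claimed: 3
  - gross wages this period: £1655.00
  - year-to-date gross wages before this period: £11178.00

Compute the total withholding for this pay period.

£46.92

Wage Tax: taxable = £1655.00 − 3×£620.00 = £-205.00
  Taxable ≤ 0 → £0.00
Workforce Levy: cap £11930.00 − YTD £11178.00 = £752.00 subject; 6.24% × £752.00 = £46.92
Total: £0.00 + £46.92 = £46.92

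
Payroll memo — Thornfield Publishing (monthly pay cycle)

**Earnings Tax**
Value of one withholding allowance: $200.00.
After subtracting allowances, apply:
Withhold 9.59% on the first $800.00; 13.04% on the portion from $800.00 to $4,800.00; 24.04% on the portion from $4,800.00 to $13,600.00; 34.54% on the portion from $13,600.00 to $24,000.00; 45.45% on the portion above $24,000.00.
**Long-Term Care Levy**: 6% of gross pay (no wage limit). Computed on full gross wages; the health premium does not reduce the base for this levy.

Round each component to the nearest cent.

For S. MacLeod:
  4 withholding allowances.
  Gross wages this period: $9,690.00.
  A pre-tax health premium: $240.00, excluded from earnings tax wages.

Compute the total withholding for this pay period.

$2,105.26

Earnings Tax: taxable = $9,690.00 − $240.00 − 4×$200.00 = $8,650.00
  $598.32 + 24.04% × ($8,650.00 − $4,800.00) = $598.32 + 24.04% × $3,850.00 = $1,523.86
Long-Term Care Levy: 6% × $9,690.00 = $581.40
Total: $1,523.86 + $581.40 = $2,105.26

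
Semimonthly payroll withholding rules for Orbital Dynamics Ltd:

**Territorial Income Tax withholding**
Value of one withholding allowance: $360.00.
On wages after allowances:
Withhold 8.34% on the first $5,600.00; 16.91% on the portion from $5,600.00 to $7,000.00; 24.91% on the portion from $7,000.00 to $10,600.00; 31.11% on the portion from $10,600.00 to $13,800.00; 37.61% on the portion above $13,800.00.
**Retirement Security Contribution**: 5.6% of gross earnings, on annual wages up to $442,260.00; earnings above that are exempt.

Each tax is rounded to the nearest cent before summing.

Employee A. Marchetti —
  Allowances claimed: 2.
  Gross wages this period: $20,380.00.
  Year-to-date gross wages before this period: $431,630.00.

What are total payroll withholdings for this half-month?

$5,395.29

Territorial Income Tax: taxable = $20,380.00 − 2×$360.00 = $19,660.00
  $2,596.06 + 37.61% × ($19,660.00 − $13,800.00) = $2,596.06 + 37.61% × $5,860.00 = $4,800.01
Retirement Security Contribution: cap $442,260.00 − YTD $431,630.00 = $10,630.00 subject; 5.6% × $10,630.00 = $595.28
Total: $4,800.01 + $595.28 = $5,395.29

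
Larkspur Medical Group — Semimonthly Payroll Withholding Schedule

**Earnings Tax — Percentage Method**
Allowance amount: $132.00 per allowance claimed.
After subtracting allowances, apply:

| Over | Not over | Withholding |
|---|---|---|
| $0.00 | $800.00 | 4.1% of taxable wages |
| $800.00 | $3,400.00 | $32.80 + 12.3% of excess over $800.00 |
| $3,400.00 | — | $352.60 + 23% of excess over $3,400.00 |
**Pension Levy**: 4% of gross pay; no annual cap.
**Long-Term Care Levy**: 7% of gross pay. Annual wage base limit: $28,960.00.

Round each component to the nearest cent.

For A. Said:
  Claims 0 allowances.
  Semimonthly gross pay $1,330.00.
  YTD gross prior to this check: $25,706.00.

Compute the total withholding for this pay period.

Earnings Tax: taxable = $1,330.00
  $32.80 + 12.3% × ($1,330.00 − $800.00) = $32.80 + 12.3% × $530.00 = $97.99
Pension Levy: 4% × $1,330.00 = $53.20
Long-Term Care Levy: 7% × $1,330.00 = $93.10
Total: $97.99 + $53.20 + $93.10 = $244.29

$244.29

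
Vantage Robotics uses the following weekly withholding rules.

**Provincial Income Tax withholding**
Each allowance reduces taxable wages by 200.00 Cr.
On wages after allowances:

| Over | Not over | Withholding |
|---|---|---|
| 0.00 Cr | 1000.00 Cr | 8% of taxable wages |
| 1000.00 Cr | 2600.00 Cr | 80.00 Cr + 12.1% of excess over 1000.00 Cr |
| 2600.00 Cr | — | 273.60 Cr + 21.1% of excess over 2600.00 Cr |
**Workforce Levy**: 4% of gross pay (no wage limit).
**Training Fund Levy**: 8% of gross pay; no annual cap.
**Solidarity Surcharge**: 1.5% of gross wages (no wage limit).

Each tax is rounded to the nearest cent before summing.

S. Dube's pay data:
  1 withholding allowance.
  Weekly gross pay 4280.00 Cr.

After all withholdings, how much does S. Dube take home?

Provincial Income Tax: taxable = 4280.00 Cr − 1×200.00 Cr = 4080.00 Cr
  273.60 Cr + 21.1% × (4080.00 Cr − 2600.00 Cr) = 273.60 Cr + 21.1% × 1480.00 Cr = 585.88 Cr
Workforce Levy: 4% × 4280.00 Cr = 171.20 Cr
Training Fund Levy: 8% × 4280.00 Cr = 342.40 Cr
Solidarity Surcharge: 1.5% × 4280.00 Cr = 64.20 Cr
Total withheld: 585.88 Cr + 171.20 Cr + 342.40 Cr + 64.20 Cr = 1163.68 Cr
Net pay: 4280.00 Cr − 1163.68 Cr = 3116.32 Cr

3116.32 Cr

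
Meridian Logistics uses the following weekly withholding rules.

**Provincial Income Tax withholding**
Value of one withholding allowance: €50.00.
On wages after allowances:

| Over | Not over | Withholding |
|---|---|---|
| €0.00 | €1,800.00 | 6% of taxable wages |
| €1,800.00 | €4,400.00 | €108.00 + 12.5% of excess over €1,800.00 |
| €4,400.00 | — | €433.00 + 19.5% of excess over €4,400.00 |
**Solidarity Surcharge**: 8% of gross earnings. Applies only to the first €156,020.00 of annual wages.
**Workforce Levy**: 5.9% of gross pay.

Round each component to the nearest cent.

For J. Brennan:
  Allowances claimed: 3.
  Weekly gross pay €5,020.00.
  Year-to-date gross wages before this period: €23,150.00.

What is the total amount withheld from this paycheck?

Provincial Income Tax: taxable = €5,020.00 − 3×€50.00 = €4,870.00
  €433.00 + 19.5% × (€4,870.00 − €4,400.00) = €433.00 + 19.5% × €470.00 = €524.65
Solidarity Surcharge: 8% × €5,020.00 = €401.60
Workforce Levy: 5.9% × €5,020.00 = €296.18
Total: €524.65 + €401.60 + €296.18 = €1,222.43

€1,222.43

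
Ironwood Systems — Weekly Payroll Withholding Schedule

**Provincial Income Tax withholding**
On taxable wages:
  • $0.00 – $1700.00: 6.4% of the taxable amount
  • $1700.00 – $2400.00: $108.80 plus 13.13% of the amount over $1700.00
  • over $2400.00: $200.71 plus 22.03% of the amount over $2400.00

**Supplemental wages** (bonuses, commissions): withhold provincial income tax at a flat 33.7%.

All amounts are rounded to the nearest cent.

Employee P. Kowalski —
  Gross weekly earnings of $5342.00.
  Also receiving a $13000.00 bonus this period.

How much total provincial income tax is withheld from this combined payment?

$5229.83

Provincial Income Tax: taxable = $5342.00
  $200.71 + 22.03% × ($5342.00 − $2400.00) = $200.71 + 22.03% × $2942.00 = $848.83
Supplemental (33.7% flat on bonus): 33.7% × $13000.00 = $4381.00
Total provincial income tax: $848.83 + $4381.00 = $5229.83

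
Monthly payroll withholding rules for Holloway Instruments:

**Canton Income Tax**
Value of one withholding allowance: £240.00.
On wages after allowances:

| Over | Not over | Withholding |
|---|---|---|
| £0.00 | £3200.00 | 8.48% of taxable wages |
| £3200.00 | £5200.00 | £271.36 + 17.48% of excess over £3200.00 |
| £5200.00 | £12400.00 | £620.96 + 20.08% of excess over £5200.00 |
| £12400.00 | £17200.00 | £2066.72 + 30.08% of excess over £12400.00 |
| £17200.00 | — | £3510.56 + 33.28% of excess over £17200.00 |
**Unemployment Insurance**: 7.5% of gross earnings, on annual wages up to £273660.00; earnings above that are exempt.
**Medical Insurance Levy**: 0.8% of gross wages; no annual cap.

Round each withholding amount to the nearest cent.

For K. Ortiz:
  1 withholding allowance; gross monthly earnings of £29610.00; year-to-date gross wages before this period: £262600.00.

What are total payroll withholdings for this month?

£8627.12

Canton Income Tax: taxable = £29610.00 − 1×£240.00 = £29370.00
  £3510.56 + 33.28% × (£29370.00 − £17200.00) = £3510.56 + 33.28% × £12170.00 = £7560.74
Unemployment Insurance: cap £273660.00 − YTD £262600.00 = £11060.00 subject; 7.5% × £11060.00 = £829.50
Medical Insurance Levy: 0.8% × £29610.00 = £236.88
Total: £7560.74 + £829.50 + £236.88 = £8627.12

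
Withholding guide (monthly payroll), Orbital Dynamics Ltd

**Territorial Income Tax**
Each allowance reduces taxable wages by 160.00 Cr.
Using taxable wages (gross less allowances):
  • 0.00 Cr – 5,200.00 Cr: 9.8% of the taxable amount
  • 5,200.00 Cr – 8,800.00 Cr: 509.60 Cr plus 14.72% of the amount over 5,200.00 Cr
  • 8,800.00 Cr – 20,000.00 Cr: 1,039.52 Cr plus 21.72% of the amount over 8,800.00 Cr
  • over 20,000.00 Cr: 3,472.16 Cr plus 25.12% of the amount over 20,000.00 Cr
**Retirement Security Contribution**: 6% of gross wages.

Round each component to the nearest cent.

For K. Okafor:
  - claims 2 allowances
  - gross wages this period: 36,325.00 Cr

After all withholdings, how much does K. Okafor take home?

26,652.88 Cr

Territorial Income Tax: taxable = 36,325.00 Cr − 2×160.00 Cr = 36,005.00 Cr
  3,472.16 Cr + 25.12% × (36,005.00 Cr − 20,000.00 Cr) = 3,472.16 Cr + 25.12% × 16,005.00 Cr = 7,492.62 Cr
Retirement Security Contribution: 6% × 36,325.00 Cr = 2,179.50 Cr
Total withheld: 7,492.62 Cr + 2,179.50 Cr = 9,672.12 Cr
Net pay: 36,325.00 Cr − 9,672.12 Cr = 26,652.88 Cr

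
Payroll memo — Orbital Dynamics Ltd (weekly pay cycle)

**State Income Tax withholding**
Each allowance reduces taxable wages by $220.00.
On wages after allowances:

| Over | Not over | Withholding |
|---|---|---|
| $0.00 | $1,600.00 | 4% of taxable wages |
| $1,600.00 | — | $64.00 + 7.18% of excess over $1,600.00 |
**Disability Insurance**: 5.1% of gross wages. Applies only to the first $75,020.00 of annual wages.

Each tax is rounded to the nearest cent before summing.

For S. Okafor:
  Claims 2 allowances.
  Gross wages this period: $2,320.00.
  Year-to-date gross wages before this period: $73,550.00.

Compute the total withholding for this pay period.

$159.07

State Income Tax: taxable = $2,320.00 − 2×$220.00 = $1,880.00
  $64.00 + 7.18% × ($1,880.00 − $1,600.00) = $64.00 + 7.18% × $280.00 = $84.10
Disability Insurance: cap $75,020.00 − YTD $73,550.00 = $1,470.00 subject; 5.1% × $1,470.00 = $74.97
Total: $84.10 + $74.97 = $159.07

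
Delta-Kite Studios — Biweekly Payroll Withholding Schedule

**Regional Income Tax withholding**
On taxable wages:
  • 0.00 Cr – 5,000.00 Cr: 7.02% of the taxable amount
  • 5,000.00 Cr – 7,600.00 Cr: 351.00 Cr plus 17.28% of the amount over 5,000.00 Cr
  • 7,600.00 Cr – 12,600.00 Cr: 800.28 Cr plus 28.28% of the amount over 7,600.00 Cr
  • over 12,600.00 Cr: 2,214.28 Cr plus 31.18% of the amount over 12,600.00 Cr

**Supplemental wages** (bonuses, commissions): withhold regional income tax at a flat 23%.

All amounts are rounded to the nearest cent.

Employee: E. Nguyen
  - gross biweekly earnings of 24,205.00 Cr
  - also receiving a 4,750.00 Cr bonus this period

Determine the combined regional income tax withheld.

Regional Income Tax: taxable = 24,205.00 Cr
  2,214.28 Cr + 31.18% × (24,205.00 Cr − 12,600.00 Cr) = 2,214.28 Cr + 31.18% × 11,605.00 Cr = 5,832.72 Cr
Supplemental (23% flat on bonus): 23% × 4,750.00 Cr = 1,092.50 Cr
Total regional income tax: 5,832.72 Cr + 1,092.50 Cr = 6,925.22 Cr

6,925.22 Cr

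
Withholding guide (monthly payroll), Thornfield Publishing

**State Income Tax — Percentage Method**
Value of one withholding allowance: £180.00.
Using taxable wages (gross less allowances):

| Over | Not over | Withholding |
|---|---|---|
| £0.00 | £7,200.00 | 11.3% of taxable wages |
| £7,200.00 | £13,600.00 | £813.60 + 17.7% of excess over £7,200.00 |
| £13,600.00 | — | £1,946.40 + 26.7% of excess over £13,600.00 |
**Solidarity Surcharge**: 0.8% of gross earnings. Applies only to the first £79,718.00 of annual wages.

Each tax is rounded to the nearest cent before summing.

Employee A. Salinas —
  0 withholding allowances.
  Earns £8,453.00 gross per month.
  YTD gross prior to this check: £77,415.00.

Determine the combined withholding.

£1,053.80

State Income Tax: taxable = £8,453.00
  £813.60 + 17.7% × (£8,453.00 − £7,200.00) = £813.60 + 17.7% × £1,253.00 = £1,035.38
Solidarity Surcharge: cap £79,718.00 − YTD £77,415.00 = £2,303.00 subject; 0.8% × £2,303.00 = £18.42
Total: £1,035.38 + £18.42 = £1,053.80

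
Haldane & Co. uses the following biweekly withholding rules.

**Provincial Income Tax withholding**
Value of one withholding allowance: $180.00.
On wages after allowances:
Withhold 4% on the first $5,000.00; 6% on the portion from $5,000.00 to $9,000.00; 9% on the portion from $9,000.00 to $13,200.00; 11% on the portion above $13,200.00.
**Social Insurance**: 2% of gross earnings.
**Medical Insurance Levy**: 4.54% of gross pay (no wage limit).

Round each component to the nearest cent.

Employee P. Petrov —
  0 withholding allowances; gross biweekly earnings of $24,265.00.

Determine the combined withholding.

Provincial Income Tax: taxable = $24,265.00
  $818.00 + 11% × ($24,265.00 − $13,200.00) = $818.00 + 11% × $11,065.00 = $2,035.15
Social Insurance: 2% × $24,265.00 = $485.30
Medical Insurance Levy: 4.54% × $24,265.00 = $1,101.63
Total: $2,035.15 + $485.30 + $1,101.63 = $3,622.08

$3,622.08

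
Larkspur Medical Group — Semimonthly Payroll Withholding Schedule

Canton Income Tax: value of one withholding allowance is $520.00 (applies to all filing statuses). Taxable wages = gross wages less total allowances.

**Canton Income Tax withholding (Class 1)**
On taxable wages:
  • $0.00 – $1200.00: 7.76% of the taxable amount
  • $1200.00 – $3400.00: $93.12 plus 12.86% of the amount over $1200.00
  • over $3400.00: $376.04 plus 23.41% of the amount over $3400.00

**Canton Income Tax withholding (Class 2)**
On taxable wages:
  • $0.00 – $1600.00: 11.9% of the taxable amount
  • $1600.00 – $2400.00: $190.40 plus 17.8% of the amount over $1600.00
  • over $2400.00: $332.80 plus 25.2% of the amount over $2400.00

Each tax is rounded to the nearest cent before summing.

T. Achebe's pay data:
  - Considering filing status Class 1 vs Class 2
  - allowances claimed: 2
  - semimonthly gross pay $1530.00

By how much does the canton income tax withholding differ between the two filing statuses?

$20.29

Canton Income Tax (Class 1): taxable = $1530.00 − 2×$520.00 = $490.00
  7.76% × $490.00 = $38.02
Canton Income Tax (Class 2): taxable = $1530.00 − 2×$520.00 = $490.00
  11.9% × $490.00 = $58.31
Difference: |$38.02 − $58.31| = $20.29 (higher under Class 2)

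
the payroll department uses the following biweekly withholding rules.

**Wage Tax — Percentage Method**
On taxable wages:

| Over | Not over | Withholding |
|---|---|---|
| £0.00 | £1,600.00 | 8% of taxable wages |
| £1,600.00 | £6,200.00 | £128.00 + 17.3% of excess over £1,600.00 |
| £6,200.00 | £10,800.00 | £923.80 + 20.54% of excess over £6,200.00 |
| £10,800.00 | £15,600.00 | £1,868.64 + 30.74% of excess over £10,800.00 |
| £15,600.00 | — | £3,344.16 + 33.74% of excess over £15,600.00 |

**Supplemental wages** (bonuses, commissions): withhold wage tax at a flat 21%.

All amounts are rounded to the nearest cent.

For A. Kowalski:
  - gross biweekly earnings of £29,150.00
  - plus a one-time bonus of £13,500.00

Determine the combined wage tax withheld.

Wage Tax: taxable = £29,150.00
  £3,344.16 + 33.74% × (£29,150.00 − £15,600.00) = £3,344.16 + 33.74% × £13,550.00 = £7,915.93
Supplemental (21% flat on bonus): 21% × £13,500.00 = £2,835.00
Total wage tax: £7,915.93 + £2,835.00 = £10,750.93

£10,750.93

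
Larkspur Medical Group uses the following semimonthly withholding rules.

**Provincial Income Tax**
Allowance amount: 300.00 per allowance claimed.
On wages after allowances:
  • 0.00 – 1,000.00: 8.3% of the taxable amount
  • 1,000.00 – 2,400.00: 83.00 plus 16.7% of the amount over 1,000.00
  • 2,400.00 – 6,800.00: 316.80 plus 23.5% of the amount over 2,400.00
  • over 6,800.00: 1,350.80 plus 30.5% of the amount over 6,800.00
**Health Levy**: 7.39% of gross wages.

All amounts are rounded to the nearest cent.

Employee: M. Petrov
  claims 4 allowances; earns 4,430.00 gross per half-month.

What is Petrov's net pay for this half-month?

3,590.77

Provincial Income Tax: taxable = 4,430.00 − 4×300.00 = 3,230.00
  316.80 + 23.5% × (3,230.00 − 2,400.00) = 316.80 + 23.5% × 830.00 = 511.85
Health Levy: 7.39% × 4,430.00 = 327.38
Total withheld: 511.85 + 327.38 = 839.23
Net pay: 4,430.00 − 839.23 = 3,590.77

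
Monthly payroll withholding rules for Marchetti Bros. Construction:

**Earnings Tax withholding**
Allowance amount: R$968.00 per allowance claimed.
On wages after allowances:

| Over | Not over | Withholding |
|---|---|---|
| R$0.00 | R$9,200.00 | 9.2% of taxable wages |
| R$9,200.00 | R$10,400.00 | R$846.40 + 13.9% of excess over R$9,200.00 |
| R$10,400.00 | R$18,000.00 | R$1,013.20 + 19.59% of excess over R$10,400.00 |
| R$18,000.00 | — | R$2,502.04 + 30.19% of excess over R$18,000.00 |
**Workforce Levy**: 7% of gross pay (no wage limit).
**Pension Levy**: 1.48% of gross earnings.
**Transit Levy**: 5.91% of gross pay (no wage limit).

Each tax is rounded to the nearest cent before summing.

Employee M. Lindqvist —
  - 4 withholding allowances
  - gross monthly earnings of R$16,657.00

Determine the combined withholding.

Earnings Tax: taxable = R$16,657.00 − 4×R$968.00 = R$12,785.00
  R$1,013.20 + 19.59% × (R$12,785.00 − R$10,400.00) = R$1,013.20 + 19.59% × R$2,385.00 = R$1,480.42
Workforce Levy: 7% × R$16,657.00 = R$1,165.99
Pension Levy: 1.48% × R$16,657.00 = R$246.52
Transit Levy: 5.91% × R$16,657.00 = R$984.43
Total: R$1,480.42 + R$1,165.99 + R$246.52 + R$984.43 = R$3,877.36

R$3,877.36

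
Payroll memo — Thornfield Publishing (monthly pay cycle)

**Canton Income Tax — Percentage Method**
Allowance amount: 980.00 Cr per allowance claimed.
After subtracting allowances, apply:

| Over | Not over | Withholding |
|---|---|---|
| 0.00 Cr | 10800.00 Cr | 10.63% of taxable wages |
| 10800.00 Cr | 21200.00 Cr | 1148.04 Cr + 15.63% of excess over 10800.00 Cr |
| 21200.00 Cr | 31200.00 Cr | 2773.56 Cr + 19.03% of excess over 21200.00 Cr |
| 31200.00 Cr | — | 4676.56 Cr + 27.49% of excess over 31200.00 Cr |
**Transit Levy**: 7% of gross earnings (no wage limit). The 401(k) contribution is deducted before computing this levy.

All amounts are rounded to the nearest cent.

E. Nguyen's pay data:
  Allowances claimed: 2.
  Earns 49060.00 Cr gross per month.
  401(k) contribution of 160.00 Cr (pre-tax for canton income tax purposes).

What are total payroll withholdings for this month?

Canton Income Tax: taxable = 49060.00 Cr − 160.00 Cr − 2×980.00 Cr = 46940.00 Cr
  4676.56 Cr + 27.49% × (46940.00 Cr − 31200.00 Cr) = 4676.56 Cr + 27.49% × 15740.00 Cr = 9003.49 Cr
Transit Levy: 7% × 48900.00 Cr = 3423.00 Cr
Total: 9003.49 Cr + 3423.00 Cr = 12426.49 Cr

12426.49 Cr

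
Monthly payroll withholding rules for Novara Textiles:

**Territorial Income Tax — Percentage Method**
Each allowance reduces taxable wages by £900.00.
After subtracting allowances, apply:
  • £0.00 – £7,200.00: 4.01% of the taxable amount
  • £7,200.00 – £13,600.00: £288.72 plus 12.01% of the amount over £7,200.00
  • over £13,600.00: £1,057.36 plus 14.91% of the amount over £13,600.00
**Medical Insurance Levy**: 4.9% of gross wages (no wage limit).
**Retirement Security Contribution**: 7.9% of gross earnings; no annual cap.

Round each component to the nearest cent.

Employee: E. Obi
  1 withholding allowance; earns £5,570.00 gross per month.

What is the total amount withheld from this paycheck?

£900.23

Territorial Income Tax: taxable = £5,570.00 − 1×£900.00 = £4,670.00
  4.01% × £4,670.00 = £187.27
Medical Insurance Levy: 4.9% × £5,570.00 = £272.93
Retirement Security Contribution: 7.9% × £5,570.00 = £440.03
Total: £187.27 + £272.93 + £440.03 = £900.23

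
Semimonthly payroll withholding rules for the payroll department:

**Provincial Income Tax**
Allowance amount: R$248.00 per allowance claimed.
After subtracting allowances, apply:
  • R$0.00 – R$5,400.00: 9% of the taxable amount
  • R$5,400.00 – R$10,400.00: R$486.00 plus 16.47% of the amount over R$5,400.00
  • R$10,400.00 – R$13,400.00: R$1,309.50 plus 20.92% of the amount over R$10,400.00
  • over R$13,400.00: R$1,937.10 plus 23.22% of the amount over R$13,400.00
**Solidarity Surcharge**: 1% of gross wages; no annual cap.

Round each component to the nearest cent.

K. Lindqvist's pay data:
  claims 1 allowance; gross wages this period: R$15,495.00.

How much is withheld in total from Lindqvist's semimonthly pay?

R$2,520.92

Provincial Income Tax: taxable = R$15,495.00 − 1×R$248.00 = R$15,247.00
  R$1,937.10 + 23.22% × (R$15,247.00 − R$13,400.00) = R$1,937.10 + 23.22% × R$1,847.00 = R$2,365.97
Solidarity Surcharge: 1% × R$15,495.00 = R$154.95
Total: R$2,365.97 + R$154.95 = R$2,520.92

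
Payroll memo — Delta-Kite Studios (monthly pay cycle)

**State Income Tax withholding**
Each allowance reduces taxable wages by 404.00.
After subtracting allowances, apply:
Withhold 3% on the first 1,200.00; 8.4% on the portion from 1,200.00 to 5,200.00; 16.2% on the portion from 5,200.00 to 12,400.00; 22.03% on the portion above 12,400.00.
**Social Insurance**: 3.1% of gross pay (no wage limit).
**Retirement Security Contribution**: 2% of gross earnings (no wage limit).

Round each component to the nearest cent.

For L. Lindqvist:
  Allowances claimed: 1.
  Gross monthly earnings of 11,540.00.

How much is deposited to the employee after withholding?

State Income Tax: taxable = 11,540.00 − 1×404.00 = 11,136.00
  372.00 + 16.2% × (11,136.00 − 5,200.00) = 372.00 + 16.2% × 5,936.00 = 1,333.63
Social Insurance: 3.1% × 11,540.00 = 357.74
Retirement Security Contribution: 2% × 11,540.00 = 230.80
Total withheld: 1,333.63 + 357.74 + 230.80 = 1,922.17
Net pay: 11,540.00 − 1,922.17 = 9,617.83

9,617.83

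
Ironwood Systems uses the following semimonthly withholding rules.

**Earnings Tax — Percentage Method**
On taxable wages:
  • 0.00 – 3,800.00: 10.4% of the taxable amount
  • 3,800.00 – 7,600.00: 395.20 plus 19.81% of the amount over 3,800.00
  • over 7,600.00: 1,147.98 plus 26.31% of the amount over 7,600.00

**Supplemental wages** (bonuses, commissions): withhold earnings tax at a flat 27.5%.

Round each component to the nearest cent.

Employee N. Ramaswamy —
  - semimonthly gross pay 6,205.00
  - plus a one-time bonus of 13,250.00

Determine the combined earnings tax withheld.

4,515.38

Earnings Tax: taxable = 6,205.00
  395.20 + 19.81% × (6,205.00 − 3,800.00) = 395.20 + 19.81% × 2,405.00 = 871.63
Supplemental (27.5% flat on bonus): 27.5% × 13,250.00 = 3,643.75
Total earnings tax: 871.63 + 3,643.75 = 4,515.38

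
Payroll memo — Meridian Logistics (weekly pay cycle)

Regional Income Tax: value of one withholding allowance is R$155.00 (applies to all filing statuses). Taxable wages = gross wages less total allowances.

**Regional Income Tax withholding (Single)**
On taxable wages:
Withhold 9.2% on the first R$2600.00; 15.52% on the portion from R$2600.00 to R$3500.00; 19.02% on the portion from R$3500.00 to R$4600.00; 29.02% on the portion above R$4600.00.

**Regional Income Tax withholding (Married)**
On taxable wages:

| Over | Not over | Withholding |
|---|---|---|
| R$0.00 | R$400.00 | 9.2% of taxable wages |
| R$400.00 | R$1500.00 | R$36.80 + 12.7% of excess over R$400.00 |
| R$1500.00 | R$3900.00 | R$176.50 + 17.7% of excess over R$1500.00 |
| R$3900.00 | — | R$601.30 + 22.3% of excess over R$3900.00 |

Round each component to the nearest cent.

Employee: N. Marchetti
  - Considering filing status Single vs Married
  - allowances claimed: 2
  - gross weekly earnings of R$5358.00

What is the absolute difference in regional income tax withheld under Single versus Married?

Regional Income Tax (Single): taxable = R$5358.00 − 2×R$155.00 = R$5048.00
  R$588.10 + 29.02% × (R$5048.00 − R$4600.00) = R$588.10 + 29.02% × R$448.00 = R$718.11
Regional Income Tax (Married): taxable = R$5358.00 − 2×R$155.00 = R$5048.00
  R$601.30 + 22.3% × (R$5048.00 − R$3900.00) = R$601.30 + 22.3% × R$1148.00 = R$857.30
Difference: |R$718.11 − R$857.30| = R$139.19 (higher under Married)

R$139.19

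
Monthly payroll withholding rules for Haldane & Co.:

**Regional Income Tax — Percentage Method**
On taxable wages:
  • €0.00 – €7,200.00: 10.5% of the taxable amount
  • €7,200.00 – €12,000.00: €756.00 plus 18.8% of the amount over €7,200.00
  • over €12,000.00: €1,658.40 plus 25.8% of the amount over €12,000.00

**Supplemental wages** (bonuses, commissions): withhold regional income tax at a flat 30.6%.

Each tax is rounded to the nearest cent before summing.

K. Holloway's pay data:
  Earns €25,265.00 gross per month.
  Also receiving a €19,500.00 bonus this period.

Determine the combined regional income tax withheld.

€11,047.77

Regional Income Tax: taxable = €25,265.00
  €1,658.40 + 25.8% × (€25,265.00 − €12,000.00) = €1,658.40 + 25.8% × €13,265.00 = €5,080.77
Supplemental (30.6% flat on bonus): 30.6% × €19,500.00 = €5,967.00
Total regional income tax: €5,080.77 + €5,967.00 = €11,047.77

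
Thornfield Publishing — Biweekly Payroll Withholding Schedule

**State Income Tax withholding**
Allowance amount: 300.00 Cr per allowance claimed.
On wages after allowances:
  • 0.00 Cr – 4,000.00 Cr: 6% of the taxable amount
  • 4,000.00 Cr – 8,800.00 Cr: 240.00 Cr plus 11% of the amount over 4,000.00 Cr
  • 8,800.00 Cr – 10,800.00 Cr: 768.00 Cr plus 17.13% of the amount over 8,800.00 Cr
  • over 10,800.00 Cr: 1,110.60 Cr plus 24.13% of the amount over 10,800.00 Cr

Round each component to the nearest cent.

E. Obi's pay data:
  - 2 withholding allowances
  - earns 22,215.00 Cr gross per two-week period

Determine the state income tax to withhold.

State Income Tax: taxable = 22,215.00 Cr − 2×300.00 Cr = 21,615.00 Cr
  1,110.60 Cr + 24.13% × (21,615.00 Cr − 10,800.00 Cr) = 1,110.60 Cr + 24.13% × 10,815.00 Cr = 3,720.26 Cr

3,720.26 Cr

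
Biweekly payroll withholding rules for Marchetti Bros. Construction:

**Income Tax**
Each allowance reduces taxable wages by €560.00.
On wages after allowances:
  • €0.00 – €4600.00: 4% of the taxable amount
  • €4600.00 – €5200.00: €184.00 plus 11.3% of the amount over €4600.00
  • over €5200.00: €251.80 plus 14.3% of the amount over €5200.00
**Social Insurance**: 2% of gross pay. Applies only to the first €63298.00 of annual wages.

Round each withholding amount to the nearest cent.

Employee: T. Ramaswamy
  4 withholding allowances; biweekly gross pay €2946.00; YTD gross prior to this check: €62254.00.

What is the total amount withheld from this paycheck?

€49.12

Income Tax: taxable = €2946.00 − 4×€560.00 = €706.00
  4% × €706.00 = €28.24
Social Insurance: cap €63298.00 − YTD €62254.00 = €1044.00 subject; 2% × €1044.00 = €20.88
Total: €28.24 + €20.88 = €49.12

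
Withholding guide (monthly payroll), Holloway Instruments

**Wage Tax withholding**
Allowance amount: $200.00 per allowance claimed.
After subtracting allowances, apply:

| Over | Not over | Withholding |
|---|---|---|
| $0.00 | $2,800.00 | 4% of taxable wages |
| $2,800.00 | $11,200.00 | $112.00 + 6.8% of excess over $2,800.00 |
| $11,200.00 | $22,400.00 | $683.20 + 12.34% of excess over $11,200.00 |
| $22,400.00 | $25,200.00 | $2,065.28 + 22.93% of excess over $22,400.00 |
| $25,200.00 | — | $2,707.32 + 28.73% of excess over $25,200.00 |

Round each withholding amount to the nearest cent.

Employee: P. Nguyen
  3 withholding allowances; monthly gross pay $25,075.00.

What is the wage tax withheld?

$2,541.08

Wage Tax: taxable = $25,075.00 − 3×$200.00 = $24,475.00
  $2,065.28 + 22.93% × ($24,475.00 − $22,400.00) = $2,065.28 + 22.93% × $2,075.00 = $2,541.08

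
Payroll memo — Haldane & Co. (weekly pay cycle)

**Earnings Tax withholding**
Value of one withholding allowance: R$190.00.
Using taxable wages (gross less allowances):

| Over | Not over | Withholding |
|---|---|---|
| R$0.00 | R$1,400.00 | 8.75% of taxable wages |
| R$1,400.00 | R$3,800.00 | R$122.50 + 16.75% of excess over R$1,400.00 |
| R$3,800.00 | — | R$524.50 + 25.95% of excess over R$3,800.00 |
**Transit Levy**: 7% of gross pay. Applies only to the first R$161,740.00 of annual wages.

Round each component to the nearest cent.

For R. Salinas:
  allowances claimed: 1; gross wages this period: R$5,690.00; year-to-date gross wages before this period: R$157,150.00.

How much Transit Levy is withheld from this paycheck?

R$321.30

Transit Levy: cap R$161,740.00 − YTD R$157,150.00 = R$4,590.00 subject; 7% × R$4,590.00 = R$321.30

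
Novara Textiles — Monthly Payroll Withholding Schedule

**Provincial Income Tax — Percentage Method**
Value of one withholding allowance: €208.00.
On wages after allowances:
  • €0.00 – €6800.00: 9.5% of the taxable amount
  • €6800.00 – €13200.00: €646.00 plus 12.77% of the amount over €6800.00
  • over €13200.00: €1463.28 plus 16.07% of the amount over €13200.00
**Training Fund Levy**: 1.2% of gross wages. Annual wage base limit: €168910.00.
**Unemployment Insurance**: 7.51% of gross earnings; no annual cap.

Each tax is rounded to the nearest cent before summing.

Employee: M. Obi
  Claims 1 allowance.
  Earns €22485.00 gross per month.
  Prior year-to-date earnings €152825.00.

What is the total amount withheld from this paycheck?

€4803.59

Provincial Income Tax: taxable = €22485.00 − 1×€208.00 = €22277.00
  €1463.28 + 16.07% × (€22277.00 − €13200.00) = €1463.28 + 16.07% × €9077.00 = €2921.95
Training Fund Levy: cap €168910.00 − YTD €152825.00 = €16085.00 subject; 1.2% × €16085.00 = €193.02
Unemployment Insurance: 7.51% × €22485.00 = €1688.62
Total: €2921.95 + €193.02 + €1688.62 = €4803.59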